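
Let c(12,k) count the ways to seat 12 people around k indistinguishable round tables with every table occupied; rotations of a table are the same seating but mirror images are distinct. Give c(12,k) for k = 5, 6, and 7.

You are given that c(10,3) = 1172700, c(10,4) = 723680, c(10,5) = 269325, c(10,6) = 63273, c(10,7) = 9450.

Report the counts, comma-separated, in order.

45995730, 13339535, 2637558

[11] T[11,4]:10*723680+1172700=8409500 · T[11,5]:10*269325+723680=3416930 · T[11,6]:10*63273+269325=902055 · T[11,7]:10*9450+63273=157773
[12] T[12,5]:11*3416930+8409500=45995730 · T[12,6]:11*902055+3416930=13339535 · T[12,7]:11*157773+902055=2637558
Read c(12,5) = 45995730, c(12,6) = 13339535, c(12,7) = 2637558.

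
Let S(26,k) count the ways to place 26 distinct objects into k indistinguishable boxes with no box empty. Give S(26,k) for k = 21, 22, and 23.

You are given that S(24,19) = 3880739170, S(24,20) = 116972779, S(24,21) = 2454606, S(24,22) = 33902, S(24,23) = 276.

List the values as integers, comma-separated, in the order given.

9759104355, 238929405, 4126200

@25  (25,20):116972779·20+3880739170→6220194750, (25,21):2454606·21+116972779→168519505, (25,22):33902·22+2454606→3200450, (25,23):276·23+33902→40250
@26  (26,21):168519505·21+6220194750→9759104355, (26,22):3200450·22+168519505→238929405, (26,23):40250·23+3200450→4126200
Read S(26,21) = 9759104355, S(26,22) = 238929405, S(26,23) = 4126200.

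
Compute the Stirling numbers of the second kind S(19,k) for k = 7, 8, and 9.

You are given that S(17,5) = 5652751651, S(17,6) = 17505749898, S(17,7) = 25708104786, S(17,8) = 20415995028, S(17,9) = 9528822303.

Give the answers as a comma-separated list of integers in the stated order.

1492924634839, 1709751003480, 1144614626805

row 18: T[18][6]=6·17505749898+5652751651=110687251039  T[18][7]=7·25708104786+17505749898=197462483400  T[18][8]=8·20415995028+25708104786=189036065010  T[18][9]=9·9528822303+20415995028=106175395755
row 19: T[19][7]=7·197462483400+110687251039=1492924634839  T[19][8]=8·189036065010+197462483400=1709751003480  T[19][9]=9·106175395755+189036065010=1144614626805
Read S(19,7) = 1492924634839, S(19,8) = 1709751003480, S(19,9) = 1144614626805.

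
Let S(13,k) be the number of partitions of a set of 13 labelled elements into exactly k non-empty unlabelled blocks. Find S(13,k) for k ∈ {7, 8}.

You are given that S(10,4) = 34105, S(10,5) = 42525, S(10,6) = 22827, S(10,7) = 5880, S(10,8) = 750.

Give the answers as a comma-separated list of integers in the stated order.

i=11: T(11,5)=34105+5·42525=246730 | T(11,6)=42525+6·22827=179487 | T(11,7)=22827+7·5880=63987 | T(11,8)=5880+8·750=11880
i=12: T(12,6)=246730+6·179487=1323652 | T(12,7)=179487+7·63987=627396 | T(12,8)=63987+8·11880=159027
i=13: T(13,7)=1323652+7·627396=5715424 | T(13,8)=627396+8·159027=1899612
Read S(13,7) = 5715424, S(13,8) = 1899612.

5715424, 1899612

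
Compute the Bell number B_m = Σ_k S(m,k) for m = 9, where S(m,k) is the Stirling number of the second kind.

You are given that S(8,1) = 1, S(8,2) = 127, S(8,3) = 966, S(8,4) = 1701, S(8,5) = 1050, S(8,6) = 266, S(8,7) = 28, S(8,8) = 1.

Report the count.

r9: T_9,1=1×1+0=1; T_9,2=2×127+1=255; T_9,3=3×966+127=3025; T_9,4=4×1701+966=7770; T_9,5=5×1050+1701=6951; T_9,6=6×266+1050=2646; T_9,7=7×28+266=462; T_9,8=8×1+28=36; T_9,9=9×0+1=1
B_9 = ΣS(9,k) = 1+255+3025+7770+6951+2646+462+36+1 = 21147

21147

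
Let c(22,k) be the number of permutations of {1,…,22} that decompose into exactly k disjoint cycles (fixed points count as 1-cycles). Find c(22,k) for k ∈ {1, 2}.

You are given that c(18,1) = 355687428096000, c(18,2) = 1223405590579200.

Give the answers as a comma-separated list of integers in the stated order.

row 19: T[19][1]=18·355687428096000+0=6402373705728000  T[19][2]=18·1223405590579200+355687428096000=22376988058521600
row 20: T[20][1]=19·6402373705728000+0=121645100408832000  T[20][2]=19·22376988058521600+6402373705728000=431565146817638400
row 21: T[21][1]=20·121645100408832000+0=2432902008176640000  T[21][2]=20·431565146817638400+121645100408832000=8752948036761600000
row 22: T[22][1]=21·2432902008176640000+0=51090942171709440000  T[22][2]=21·8752948036761600000+2432902008176640000=186244810780170240000
Read c(22,1) = 51090942171709440000, c(22,2) = 186244810780170240000.

51090942171709440000, 186244810780170240000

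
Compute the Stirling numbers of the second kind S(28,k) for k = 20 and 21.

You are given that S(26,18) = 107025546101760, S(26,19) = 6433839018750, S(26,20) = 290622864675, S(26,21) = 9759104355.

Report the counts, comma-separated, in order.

474194413703010, 22653141490980

row 27: T[27][19]=19·6433839018750+107025546101760=229268487458010  T[27][20]=20·290622864675+6433839018750=12246296312250  T[27][21]=21·9759104355+290622864675=495564056130
row 28: T[28][20]=20·12246296312250+229268487458010=474194413703010  T[28][21]=21·495564056130+12246296312250=22653141490980
Read S(28,20) = 474194413703010, S(28,21) = 22653141490980.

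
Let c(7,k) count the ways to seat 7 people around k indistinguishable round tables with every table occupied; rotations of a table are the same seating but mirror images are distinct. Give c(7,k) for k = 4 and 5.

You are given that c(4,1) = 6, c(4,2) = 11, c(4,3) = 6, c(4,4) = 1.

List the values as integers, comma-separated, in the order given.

735, 175

i=5: T(5,2)=6+4·11=50 | T(5,3)=11+4·6=35 | T(5,4)=6+4·1=10 | T(5,5)=1+4·0=1
i=6: T(6,3)=50+5·35=225 | T(6,4)=35+5·10=85 | T(6,5)=10+5·1=15
i=7: T(7,4)=225+6·85=735 | T(7,5)=85+6·15=175
Read c(7,4) = 735, c(7,5) = 175.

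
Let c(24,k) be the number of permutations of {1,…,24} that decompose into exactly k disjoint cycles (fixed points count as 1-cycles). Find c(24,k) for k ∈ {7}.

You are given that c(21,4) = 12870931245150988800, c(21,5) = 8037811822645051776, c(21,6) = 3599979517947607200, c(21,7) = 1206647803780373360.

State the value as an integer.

18588776355051949776576

@22  (22,5):8037811822645051776·21+12870931245150988800→181664979520697076096, (22,6):3599979517947607200·21+8037811822645051776→83637381699544802976, (22,7):1206647803780373360·21+3599979517947607200→28939583397335447760
@23  (23,6):83637381699544802976·22+181664979520697076096→2021687376910682741568, (23,7):28939583397335447760·22+83637381699544802976→720308216440924653696
@24  (24,7):720308216440924653696·23+2021687376910682741568→18588776355051949776576
Read c(24,7) = 18588776355051949776576.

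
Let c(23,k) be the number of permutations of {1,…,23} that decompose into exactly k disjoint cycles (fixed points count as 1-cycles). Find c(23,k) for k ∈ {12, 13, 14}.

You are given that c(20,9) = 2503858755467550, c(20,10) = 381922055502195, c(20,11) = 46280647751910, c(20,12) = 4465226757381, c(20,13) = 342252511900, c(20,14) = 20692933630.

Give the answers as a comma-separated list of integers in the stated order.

129006659818331295, 12363045847086207, 971250460939913

[21] T[21,10]:20*381922055502195+2503858755467550=10142299865511450 · T[21,11]:20*46280647751910+381922055502195=1307535010540395 · T[21,12]:20*4465226757381+46280647751910=135585182899530 · T[21,13]:20*342252511900+4465226757381=11310276995381 · T[21,14]:20*20692933630+342252511900=756111184500
[22] T[22,11]:21*1307535010540395+10142299865511450=37600535086859745 · T[22,12]:21*135585182899530+1307535010540395=4154823851430525 · T[22,13]:21*11310276995381+135585182899530=373100999802531 · T[22,14]:21*756111184500+11310276995381=27188611869881
[23] T[23,12]:22*4154823851430525+37600535086859745=129006659818331295 · T[23,13]:22*373100999802531+4154823851430525=12363045847086207 · T[23,14]:22*27188611869881+373100999802531=971250460939913
Read c(23,12) = 129006659818331295, c(23,13) = 12363045847086207, c(23,14) = 971250460939913.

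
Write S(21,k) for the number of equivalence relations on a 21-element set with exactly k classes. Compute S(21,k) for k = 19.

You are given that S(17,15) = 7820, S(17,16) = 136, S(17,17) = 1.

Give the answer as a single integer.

i=18: T(18,16)=7820+16·136=9996 | T(18,17)=136+17·1=153 | T(18,18)=1+18·0=1
i=19: T(19,17)=9996+17·153=12597 | T(19,18)=153+18·1=171 | T(19,19)=1+19·0=1
i=20: T(20,18)=12597+18·171=15675 | T(20,19)=171+19·1=190
i=21: T(21,19)=15675+19·190=19285
Read S(21,19) = 19285.

19285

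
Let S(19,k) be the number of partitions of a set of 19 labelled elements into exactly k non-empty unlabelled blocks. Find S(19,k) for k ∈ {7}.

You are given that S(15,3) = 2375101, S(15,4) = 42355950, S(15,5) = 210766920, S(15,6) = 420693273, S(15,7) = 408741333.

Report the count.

1492924634839

i=16: T(16,4)=2375101+4·42355950=171798901 | T(16,5)=42355950+5·210766920=1096190550 | T(16,6)=210766920+6·420693273=2734926558 | T(16,7)=420693273+7·408741333=3281882604
i=17: T(17,5)=171798901+5·1096190550=5652751651 | T(17,6)=1096190550+6·2734926558=17505749898 | T(17,7)=2734926558+7·3281882604=25708104786
i=18: T(18,6)=5652751651+6·17505749898=110687251039 | T(18,7)=17505749898+7·25708104786=197462483400
i=19: T(19,7)=110687251039+7·197462483400=1492924634839
Read S(19,7) = 1492924634839.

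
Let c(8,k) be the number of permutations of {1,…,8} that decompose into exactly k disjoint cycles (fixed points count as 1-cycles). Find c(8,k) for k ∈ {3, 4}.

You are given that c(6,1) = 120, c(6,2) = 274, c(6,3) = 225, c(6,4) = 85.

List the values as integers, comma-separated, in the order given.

r7: T_7,2=6×274+120=1764; T_7,3=6×225+274=1624; T_7,4=6×85+225=735
r8: T_8,3=7×1624+1764=13132; T_8,4=7×735+1624=6769
Read c(8,3) = 13132, c(8,4) = 6769.

13132, 6769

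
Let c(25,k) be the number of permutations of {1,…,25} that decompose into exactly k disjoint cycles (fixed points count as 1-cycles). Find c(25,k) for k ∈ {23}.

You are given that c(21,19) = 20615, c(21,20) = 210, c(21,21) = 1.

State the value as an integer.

i=22: T(22,20)=20615+21·210=25025 | T(22,21)=210+21·1=231 | T(22,22)=1+21·0=1
i=23: T(23,21)=25025+22·231=30107 | T(23,22)=231+22·1=253 | T(23,23)=1+22·0=1
i=24: T(24,22)=30107+23·253=35926 | T(24,23)=253+23·1=276
i=25: T(25,23)=35926+24·276=42550
Read c(25,23) = 42550.

42550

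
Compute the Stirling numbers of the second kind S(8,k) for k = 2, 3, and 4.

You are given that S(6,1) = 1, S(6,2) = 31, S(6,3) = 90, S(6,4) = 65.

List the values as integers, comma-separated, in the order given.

127, 966, 1701

row 7: T[7][1]=1·1+0=1  T[7][2]=2·31+1=63  T[7][3]=3·90+31=301  T[7][4]=4·65+90=350
row 8: T[8][2]=2·63+1=127  T[8][3]=3·301+63=966  T[8][4]=4·350+301=1701
Read S(8,2) = 127, S(8,3) = 966, S(8,4) = 1701.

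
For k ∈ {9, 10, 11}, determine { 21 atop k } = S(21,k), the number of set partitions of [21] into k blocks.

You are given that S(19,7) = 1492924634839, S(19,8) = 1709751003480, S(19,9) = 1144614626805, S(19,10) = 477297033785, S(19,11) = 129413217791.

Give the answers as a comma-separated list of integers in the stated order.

123272476465204, 71187132291275, 26826851689001

r20: T_20,8=8×1709751003480+1492924634839=15170932662679; T_20,9=9×1144614626805+1709751003480=12011282644725; T_20,10=10×477297033785+1144614626805=5917584964655; T_20,11=11×129413217791+477297033785=1900842429486
r21: T_21,9=9×12011282644725+15170932662679=123272476465204; T_21,10=10×5917584964655+12011282644725=71187132291275; T_21,11=11×1900842429486+5917584964655=26826851689001
Read S(21,9) = 123272476465204, S(21,10) = 71187132291275, S(21,11) = 26826851689001.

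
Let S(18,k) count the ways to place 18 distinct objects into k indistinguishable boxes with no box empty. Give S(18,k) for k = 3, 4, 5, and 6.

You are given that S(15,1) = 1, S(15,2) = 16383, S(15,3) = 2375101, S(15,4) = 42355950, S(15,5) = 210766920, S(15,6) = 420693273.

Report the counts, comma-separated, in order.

row 16: T[16][1]=1·1+0=1  T[16][2]=2·16383+1=32767  T[16][3]=3·2375101+16383=7141686  T[16][4]=4·42355950+2375101=171798901  T[16][5]=5·210766920+42355950=1096190550  T[16][6]=6·420693273+210766920=2734926558
row 17: T[17][2]=2·32767+1=65535  T[17][3]=3·7141686+32767=21457825  T[17][4]=4·171798901+7141686=694337290  T[17][5]=5·1096190550+171798901=5652751651  T[17][6]=6·2734926558+1096190550=17505749898
row 18: T[18][3]=3·21457825+65535=64439010  T[18][4]=4·694337290+21457825=2798806985  T[18][5]=5·5652751651+694337290=28958095545  T[18][6]=6·17505749898+5652751651=110687251039
Read S(18,3) = 64439010, S(18,4) = 2798806985, S(18,5) = 28958095545, S(18,6) = 110687251039.

64439010, 2798806985, 28958095545, 110687251039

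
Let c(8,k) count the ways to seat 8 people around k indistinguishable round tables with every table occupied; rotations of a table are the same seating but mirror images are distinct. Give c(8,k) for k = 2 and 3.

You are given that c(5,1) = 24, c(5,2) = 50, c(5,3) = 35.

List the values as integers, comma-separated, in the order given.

i=6: T(6,1)=0+5·24=120 | T(6,2)=24+5·50=274 | T(6,3)=50+5·35=225
i=7: T(7,1)=0+6·120=720 | T(7,2)=120+6·274=1764 | T(7,3)=274+6·225=1624
i=8: T(8,2)=720+7·1764=13068 | T(8,3)=1764+7·1624=13132
Read c(8,2) = 13068, c(8,3) = 13132.

13068, 13132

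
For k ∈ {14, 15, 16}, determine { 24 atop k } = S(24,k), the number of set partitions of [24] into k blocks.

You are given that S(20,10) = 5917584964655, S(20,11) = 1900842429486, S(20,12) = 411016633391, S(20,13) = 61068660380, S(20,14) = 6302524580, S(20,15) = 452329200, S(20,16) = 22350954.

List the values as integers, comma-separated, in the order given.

row 21: T[21][11]=11·1900842429486+5917584964655=26826851689001  T[21][12]=12·411016633391+1900842429486=6833042030178  T[21][13]=13·61068660380+411016633391=1204909218331  T[21][14]=14·6302524580+61068660380=149304004500  T[21][15]=15·452329200+6302524580=13087462580  T[21][16]=16·22350954+452329200=809944464
row 22: T[22][12]=12·6833042030178+26826851689001=108823356051137  T[22][13]=13·1204909218331+6833042030178=22496861868481  T[22][14]=14·149304004500+1204909218331=3295165281331  T[22][15]=15·13087462580+149304004500=345615943200  T[22][16]=16·809944464+13087462580=26046574004
row 23: T[23][13]=13·22496861868481+108823356051137=401282560341390  T[23][14]=14·3295165281331+22496861868481=68629175807115  T[23][15]=15·345615943200+3295165281331=8479404429331  T[23][16]=16·26046574004+345615943200=762361127264
row 24: T[24][14]=14·68629175807115+401282560341390=1362091021641000  T[24][15]=15·8479404429331+68629175807115=195820242247080  T[24][16]=16·762361127264+8479404429331=20677182465555
Read S(24,14) = 1362091021641000, S(24,15) = 195820242247080, S(24,16) = 20677182465555.

1362091021641000, 195820242247080, 20677182465555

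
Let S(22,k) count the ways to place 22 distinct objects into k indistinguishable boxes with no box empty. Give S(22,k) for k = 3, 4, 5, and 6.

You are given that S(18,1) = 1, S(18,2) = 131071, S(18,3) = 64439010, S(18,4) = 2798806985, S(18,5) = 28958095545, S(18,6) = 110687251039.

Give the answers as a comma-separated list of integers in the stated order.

5228079450, 727778623825, 19137821912055, 163305339345225

r19: T_19,1=1×1+0=1; T_19,2=2×131071+1=262143; T_19,3=3×64439010+131071=193448101; T_19,4=4×2798806985+64439010=11259666950; T_19,5=5×28958095545+2798806985=147589284710; T_19,6=6×110687251039+28958095545=693081601779
r20: T_20,1=1×1+0=1; T_20,2=2×262143+1=524287; T_20,3=3×193448101+262143=580606446; T_20,4=4×11259666950+193448101=45232115901; T_20,5=5×147589284710+11259666950=749206090500; T_20,6=6×693081601779+147589284710=4306078895384
r21: T_21,2=2×524287+1=1048575; T_21,3=3×580606446+524287=1742343625; T_21,4=4×45232115901+580606446=181509070050; T_21,5=5×749206090500+45232115901=3791262568401; T_21,6=6×4306078895384+749206090500=26585679462804
r22: T_22,3=3×1742343625+1048575=5228079450; T_22,4=4×181509070050+1742343625=727778623825; T_22,5=5×3791262568401+181509070050=19137821912055; T_22,6=6×26585679462804+3791262568401=163305339345225
Read S(22,3) = 5228079450, S(22,4) = 727778623825, S(22,5) = 19137821912055, S(22,6) = 163305339345225.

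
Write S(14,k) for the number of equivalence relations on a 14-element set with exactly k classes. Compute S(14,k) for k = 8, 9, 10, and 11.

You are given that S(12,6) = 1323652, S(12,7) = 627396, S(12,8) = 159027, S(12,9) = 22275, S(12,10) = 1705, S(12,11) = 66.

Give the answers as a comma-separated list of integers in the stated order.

[13] T[13,7]:7*627396+1323652=5715424 · T[13,8]:8*159027+627396=1899612 · T[13,9]:9*22275+159027=359502 · T[13,10]:10*1705+22275=39325 · T[13,11]:11*66+1705=2431
[14] T[14,8]:8*1899612+5715424=20912320 · T[14,9]:9*359502+1899612=5135130 · T[14,10]:10*39325+359502=752752 · T[14,11]:11*2431+39325=66066
Read S(14,8) = 20912320, S(14,9) = 5135130, S(14,10) = 752752, S(14,11) = 66066.

20912320, 5135130, 752752, 66066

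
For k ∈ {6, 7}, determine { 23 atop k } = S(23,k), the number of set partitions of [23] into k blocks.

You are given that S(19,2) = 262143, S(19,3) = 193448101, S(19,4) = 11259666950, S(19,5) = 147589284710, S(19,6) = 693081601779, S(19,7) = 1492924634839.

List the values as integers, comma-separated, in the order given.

998969857983405, 4382641999117305

r20: T_20,3=3×193448101+262143=580606446; T_20,4=4×11259666950+193448101=45232115901; T_20,5=5×147589284710+11259666950=749206090500; T_20,6=6×693081601779+147589284710=4306078895384; T_20,7=7×1492924634839+693081601779=11143554045652
r21: T_21,4=4×45232115901+580606446=181509070050; T_21,5=5×749206090500+45232115901=3791262568401; T_21,6=6×4306078895384+749206090500=26585679462804; T_21,7=7×11143554045652+4306078895384=82310957214948
r22: T_22,5=5×3791262568401+181509070050=19137821912055; T_22,6=6×26585679462804+3791262568401=163305339345225; T_22,7=7×82310957214948+26585679462804=602762379967440
r23: T_23,6=6×163305339345225+19137821912055=998969857983405; T_23,7=7×602762379967440+163305339345225=4382641999117305
Read S(23,6) = 998969857983405, S(23,7) = 4382641999117305.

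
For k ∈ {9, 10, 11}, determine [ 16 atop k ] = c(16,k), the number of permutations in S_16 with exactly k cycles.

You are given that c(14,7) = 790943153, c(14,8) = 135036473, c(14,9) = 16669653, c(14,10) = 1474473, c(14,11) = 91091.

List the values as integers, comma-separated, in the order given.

i=15: T(15,8)=790943153+14·135036473=2681453775 | T(15,9)=135036473+14·16669653=368411615 | T(15,10)=16669653+14·1474473=37312275 | T(15,11)=1474473+14·91091=2749747
i=16: T(16,9)=2681453775+15·368411615=8207628000 | T(16,10)=368411615+15·37312275=928095740 | T(16,11)=37312275+15·2749747=78558480
Read c(16,9) = 8207628000, c(16,10) = 928095740, c(16,11) = 78558480.

8207628000, 928095740, 78558480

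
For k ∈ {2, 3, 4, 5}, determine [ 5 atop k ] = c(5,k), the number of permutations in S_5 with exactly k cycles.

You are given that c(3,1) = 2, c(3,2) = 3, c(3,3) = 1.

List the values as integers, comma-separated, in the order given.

row 4: T[4][1]=3·2+0=6  T[4][2]=3·3+2=11  T[4][3]=3·1+3=6  T[4][4]=3·0+1=1
row 5: T[5][2]=4·11+6=50  T[5][3]=4·6+11=35  T[5][4]=4·1+6=10  T[5][5]=4·0+1=1
Read c(5,2) = 50, c(5,3) = 35, c(5,4) = 10, c(5,5) = 1.

50, 35, 10, 1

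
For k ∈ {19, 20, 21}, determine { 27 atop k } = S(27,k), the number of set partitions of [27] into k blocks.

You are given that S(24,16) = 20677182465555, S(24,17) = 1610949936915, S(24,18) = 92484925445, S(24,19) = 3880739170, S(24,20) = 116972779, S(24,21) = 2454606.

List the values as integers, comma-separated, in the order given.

229268487458010, 12246296312250, 495564056130

r25: T_25,17=17×1610949936915+20677182465555=48063331393110; T_25,18=18×92484925445+1610949936915=3275678594925; T_25,19=19×3880739170+92484925445=166218969675; T_25,20=20×116972779+3880739170=6220194750; T_25,21=21×2454606+116972779=168519505
r26: T_26,18=18×3275678594925+48063331393110=107025546101760; T_26,19=19×166218969675+3275678594925=6433839018750; T_26,20=20×6220194750+166218969675=290622864675; T_26,21=21×168519505+6220194750=9759104355
r27: T_27,19=19×6433839018750+107025546101760=229268487458010; T_27,20=20×290622864675+6433839018750=12246296312250; T_27,21=21×9759104355+290622864675=495564056130
Read S(27,19) = 229268487458010, S(27,20) = 12246296312250, S(27,21) = 495564056130.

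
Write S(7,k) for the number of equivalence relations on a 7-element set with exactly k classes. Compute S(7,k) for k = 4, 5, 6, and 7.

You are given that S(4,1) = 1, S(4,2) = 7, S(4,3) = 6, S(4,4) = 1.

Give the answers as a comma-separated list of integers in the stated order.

350, 140, 21, 1

i=5: T(5,2)=1+2·7=15 | T(5,3)=7+3·6=25 | T(5,4)=6+4·1=10 | T(5,5)=1+5·0=1
i=6: T(6,3)=15+3·25=90 | T(6,4)=25+4·10=65 | T(6,5)=10+5·1=15 | T(6,6)=1+6·0=1
i=7: T(7,4)=90+4·65=350 | T(7,5)=65+5·15=140 | T(7,6)=15+6·1=21 | T(7,7)=1+7·0=1
Read S(7,4) = 350, S(7,5) = 140, S(7,6) = 21, S(7,7) = 1.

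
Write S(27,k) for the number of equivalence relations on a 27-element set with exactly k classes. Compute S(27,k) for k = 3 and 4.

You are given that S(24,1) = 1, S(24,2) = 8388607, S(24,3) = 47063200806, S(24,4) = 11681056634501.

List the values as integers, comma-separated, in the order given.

i=25: T(25,1)=0+1·1=1 | T(25,2)=1+2·8388607=16777215 | T(25,3)=8388607+3·47063200806=141197991025 | T(25,4)=47063200806+4·11681056634501=46771289738810
i=26: T(26,2)=1+2·16777215=33554431 | T(26,3)=16777215+3·141197991025=423610750290 | T(26,4)=141197991025+4·46771289738810=187226356946265
i=27: T(27,3)=33554431+3·423610750290=1270865805301 | T(27,4)=423610750290+4·187226356946265=749329038535350
Read S(27,3) = 1270865805301, S(27,4) = 749329038535350.

1270865805301, 749329038535350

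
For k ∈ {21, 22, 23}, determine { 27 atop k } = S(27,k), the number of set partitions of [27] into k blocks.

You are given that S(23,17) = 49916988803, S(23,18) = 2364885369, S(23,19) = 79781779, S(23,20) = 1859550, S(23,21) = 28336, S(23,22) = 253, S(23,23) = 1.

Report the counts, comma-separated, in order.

@24  (24,18):2364885369·18+49916988803→92484925445, (24,19):79781779·19+2364885369→3880739170, (24,20):1859550·20+79781779→116972779, (24,21):28336·21+1859550→2454606, (24,22):253·22+28336→33902, (24,23):1·23+253→276
@25  (25,19):3880739170·19+92484925445→166218969675, (25,20):116972779·20+3880739170→6220194750, (25,21):2454606·21+116972779→168519505, (25,22):33902·22+2454606→3200450, (25,23):276·23+33902→40250
@26  (26,20):6220194750·20+166218969675→290622864675, (26,21):168519505·21+6220194750→9759104355, (26,22):3200450·22+168519505→238929405, (26,23):40250·23+3200450→4126200
@27  (27,21):9759104355·21+290622864675→495564056130, (27,22):238929405·22+9759104355→15015551265, (27,23):4126200·23+238929405→333832005
Read S(27,21) = 495564056130, S(27,22) = 15015551265, S(27,23) = 333832005.

495564056130, 15015551265, 333832005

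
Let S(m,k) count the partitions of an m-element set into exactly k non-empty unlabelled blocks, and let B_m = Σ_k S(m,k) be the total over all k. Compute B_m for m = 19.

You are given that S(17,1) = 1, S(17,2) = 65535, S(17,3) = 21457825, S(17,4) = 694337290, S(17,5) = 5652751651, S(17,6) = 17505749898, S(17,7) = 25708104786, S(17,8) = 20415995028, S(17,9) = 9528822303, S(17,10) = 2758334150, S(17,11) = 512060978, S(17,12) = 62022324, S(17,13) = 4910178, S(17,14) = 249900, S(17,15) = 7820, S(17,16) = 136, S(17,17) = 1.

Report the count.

5832742205057

@18  (18,1):1·1+0→1, (18,2):65535·2+1→131071, (18,3):21457825·3+65535→64439010, (18,4):694337290·4+21457825→2798806985, (18,5):5652751651·5+694337290→28958095545, (18,6):17505749898·6+5652751651→110687251039, (18,7):25708104786·7+17505749898→197462483400, (18,8):20415995028·8+25708104786→189036065010, (18,9):9528822303·9+20415995028→106175395755, (18,10):2758334150·10+9528822303→37112163803, (18,11):512060978·11+2758334150→8391004908, (18,12):62022324·12+512060978→1256328866, (18,13):4910178·13+62022324→125854638, (18,14):249900·14+4910178→8408778, (18,15):7820·15+249900→367200, (18,16):136·16+7820→9996, (18,17):1·17+136→153, (18,18):0·18+1→1
@19  (19,1):1·1+0→1, (19,2):131071·2+1→262143, (19,3):64439010·3+131071→193448101, (19,4):2798806985·4+64439010→11259666950, (19,5):28958095545·5+2798806985→147589284710, (19,6):110687251039·6+28958095545→693081601779, (19,7):197462483400·7+110687251039→1492924634839, (19,8):189036065010·8+197462483400→1709751003480, (19,9):106175395755·9+189036065010→1144614626805, (19,10):37112163803·10+106175395755→477297033785, (19,11):8391004908·11+37112163803→129413217791, (19,12):1256328866·12+8391004908→23466951300, (19,13):125854638·13+1256328866→2892439160, (19,14):8408778·14+125854638→243577530, (19,15):367200·15+8408778→13916778, (19,16):9996·16+367200→527136, (19,17):153·17+9996→12597, (19,18):1·18+153→171, (19,19):0·19+1→1
B_19 = ΣS(19,k) = 1+262143+193448101+11259666950+147589284710+693081601779+1492924634839+1709751003480+1144614626805+477297033785+129413217791+23466951300+2892439160+243577530+13916778+527136+12597+171+1 = 5832742205057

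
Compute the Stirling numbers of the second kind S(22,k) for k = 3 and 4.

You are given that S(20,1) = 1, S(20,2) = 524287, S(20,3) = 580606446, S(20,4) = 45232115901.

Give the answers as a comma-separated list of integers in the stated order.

5228079450, 727778623825

row 21: T[21][2]=2·524287+1=1048575  T[21][3]=3·580606446+524287=1742343625  T[21][4]=4·45232115901+580606446=181509070050
row 22: T[22][3]=3·1742343625+1048575=5228079450  T[22][4]=4·181509070050+1742343625=727778623825
Read S(22,3) = 5228079450, S(22,4) = 727778623825.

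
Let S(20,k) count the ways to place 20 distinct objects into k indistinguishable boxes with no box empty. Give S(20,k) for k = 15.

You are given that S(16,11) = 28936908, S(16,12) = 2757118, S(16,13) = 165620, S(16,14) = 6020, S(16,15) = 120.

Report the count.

452329200

i=17: T(17,12)=28936908+12·2757118=62022324 | T(17,13)=2757118+13·165620=4910178 | T(17,14)=165620+14·6020=249900 | T(17,15)=6020+15·120=7820
i=18: T(18,13)=62022324+13·4910178=125854638 | T(18,14)=4910178+14·249900=8408778 | T(18,15)=249900+15·7820=367200
i=19: T(19,14)=125854638+14·8408778=243577530 | T(19,15)=8408778+15·367200=13916778
i=20: T(20,15)=243577530+15·13916778=452329200
Read S(20,15) = 452329200.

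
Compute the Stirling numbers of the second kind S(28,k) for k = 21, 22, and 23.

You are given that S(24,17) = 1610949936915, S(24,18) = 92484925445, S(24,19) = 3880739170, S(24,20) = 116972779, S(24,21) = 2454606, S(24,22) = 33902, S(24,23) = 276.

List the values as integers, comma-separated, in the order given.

r25: T_25,18=18×92484925445+1610949936915=3275678594925; T_25,19=19×3880739170+92484925445=166218969675; T_25,20=20×116972779+3880739170=6220194750; T_25,21=21×2454606+116972779=168519505; T_25,22=22×33902+2454606=3200450; T_25,23=23×276+33902=40250
r26: T_26,19=19×166218969675+3275678594925=6433839018750; T_26,20=20×6220194750+166218969675=290622864675; T_26,21=21×168519505+6220194750=9759104355; T_26,22=22×3200450+168519505=238929405; T_26,23=23×40250+3200450=4126200
r27: T_27,20=20×290622864675+6433839018750=12246296312250; T_27,21=21×9759104355+290622864675=495564056130; T_27,22=22×238929405+9759104355=15015551265; T_27,23=23×4126200+238929405=333832005
r28: T_28,21=21×495564056130+12246296312250=22653141490980; T_28,22=22×15015551265+495564056130=825906183960; T_28,23=23×333832005+15015551265=22693687380
Read S(28,21) = 22653141490980, S(28,22) = 825906183960, S(28,23) = 22693687380.

22653141490980, 825906183960, 22693687380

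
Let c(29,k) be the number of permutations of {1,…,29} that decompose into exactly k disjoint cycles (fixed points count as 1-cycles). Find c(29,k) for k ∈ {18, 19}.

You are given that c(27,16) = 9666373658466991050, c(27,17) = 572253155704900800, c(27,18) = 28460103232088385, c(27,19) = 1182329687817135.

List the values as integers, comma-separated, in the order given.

[28] T[28,17]:27*572253155704900800+9666373658466991050=25117208862499312650 · T[28,18]:27*28460103232088385+572253155704900800=1340675942971287195 · T[28,19]:27*1182329687817135+28460103232088385=60383004803151030
[29] T[29,18]:28*1340675942971287195+25117208862499312650=62656135265695354110 · T[29,19]:28*60383004803151030+1340675942971287195=3031400077459516035
Read c(29,18) = 62656135265695354110, c(29,19) = 3031400077459516035.

62656135265695354110, 3031400077459516035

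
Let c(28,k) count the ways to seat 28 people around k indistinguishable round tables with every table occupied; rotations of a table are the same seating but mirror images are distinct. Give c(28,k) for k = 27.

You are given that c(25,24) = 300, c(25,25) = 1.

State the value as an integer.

r26: T_26,25=25×1+300=325; T_26,26=25×0+1=1
r27: T_27,26=26×1+325=351; T_27,27=26×0+1=1
r28: T_28,27=27×1+351=378
Read c(28,27) = 378.

378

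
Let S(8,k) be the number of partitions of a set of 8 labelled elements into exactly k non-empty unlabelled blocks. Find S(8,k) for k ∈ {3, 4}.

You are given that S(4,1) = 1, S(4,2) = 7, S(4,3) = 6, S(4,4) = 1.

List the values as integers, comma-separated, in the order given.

966, 1701

i=5: T(5,1)=0+1·1=1 | T(5,2)=1+2·7=15 | T(5,3)=7+3·6=25 | T(5,4)=6+4·1=10
i=6: T(6,1)=0+1·1=1 | T(6,2)=1+2·15=31 | T(6,3)=15+3·25=90 | T(6,4)=25+4·10=65
i=7: T(7,2)=1+2·31=63 | T(7,3)=31+3·90=301 | T(7,4)=90+4·65=350
i=8: T(8,3)=63+3·301=966 | T(8,4)=301+4·350=1701
Read S(8,3) = 966, S(8,4) = 1701.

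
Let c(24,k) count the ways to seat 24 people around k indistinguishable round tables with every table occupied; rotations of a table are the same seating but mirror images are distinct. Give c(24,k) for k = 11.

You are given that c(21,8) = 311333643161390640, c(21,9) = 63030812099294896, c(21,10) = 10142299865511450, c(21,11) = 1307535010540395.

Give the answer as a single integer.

r22: T_22,9=21×63030812099294896+311333643161390640=1634980697246583456; T_22,10=21×10142299865511450+63030812099294896=276019109275035346; T_22,11=21×1307535010540395+10142299865511450=37600535086859745
r23: T_23,10=22×276019109275035346+1634980697246583456=7707401101297361068; T_23,11=22×37600535086859745+276019109275035346=1103230881185949736
r24: T_24,11=23×1103230881185949736+7707401101297361068=33081711368574204996
Read c(24,11) = 33081711368574204996.

33081711368574204996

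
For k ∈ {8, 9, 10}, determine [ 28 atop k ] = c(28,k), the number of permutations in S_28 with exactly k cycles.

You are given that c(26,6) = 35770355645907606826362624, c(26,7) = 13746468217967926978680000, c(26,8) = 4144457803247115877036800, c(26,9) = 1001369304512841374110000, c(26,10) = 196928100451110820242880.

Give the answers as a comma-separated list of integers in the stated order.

3673742549077683082376236224, 936363983558079713086850400, 195460557459107504515368560

row 27: T[27][7]=26·13746468217967926978680000+35770355645907606826362624=393178529313073708272042624  T[27][8]=26·4144457803247115877036800+13746468217967926978680000=121502371102392939781636800  T[27][9]=26·1001369304512841374110000+4144457803247115877036800=30180059720580991603896800  T[27][10]=26·196928100451110820242880+1001369304512841374110000=6121499916241722700424880
row 28: T[28][8]=27·121502371102392939781636800+393178529313073708272042624=3673742549077683082376236224  T[28][9]=27·30180059720580991603896800+121502371102392939781636800=936363983558079713086850400  T[28][10]=27·6121499916241722700424880+30180059720580991603896800=195460557459107504515368560
Read c(28,8) = 3673742549077683082376236224, c(28,9) = 936363983558079713086850400, c(28,10) = 195460557459107504515368560.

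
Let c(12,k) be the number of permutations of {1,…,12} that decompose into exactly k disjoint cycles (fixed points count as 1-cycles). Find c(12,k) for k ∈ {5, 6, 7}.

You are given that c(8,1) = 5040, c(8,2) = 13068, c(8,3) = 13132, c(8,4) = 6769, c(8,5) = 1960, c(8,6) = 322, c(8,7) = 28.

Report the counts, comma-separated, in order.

row 9: T[9][2]=8·13068+5040=109584  T[9][3]=8·13132+13068=118124  T[9][4]=8·6769+13132=67284  T[9][5]=8·1960+6769=22449  T[9][6]=8·322+1960=4536  T[9][7]=8·28+322=546
row 10: T[10][3]=9·118124+109584=1172700  T[10][4]=9·67284+118124=723680  T[10][5]=9·22449+67284=269325  T[10][6]=9·4536+22449=63273  T[10][7]=9·546+4536=9450
row 11: T[11][4]=10·723680+1172700=8409500  T[11][5]=10·269325+723680=3416930  T[11][6]=10·63273+269325=902055  T[11][7]=10·9450+63273=157773
row 12: T[12][5]=11·3416930+8409500=45995730  T[12][6]=11·902055+3416930=13339535  T[12][7]=11·157773+902055=2637558
Read c(12,5) = 45995730, c(12,6) = 13339535, c(12,7) = 2637558.

45995730, 13339535, 2637558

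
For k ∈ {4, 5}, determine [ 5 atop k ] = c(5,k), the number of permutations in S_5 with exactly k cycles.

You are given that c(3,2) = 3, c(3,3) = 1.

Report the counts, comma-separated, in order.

10, 1

r4: T_4,3=3×1+3=6; T_4,4=3×0+1=1
r5: T_5,4=4×1+6=10; T_5,5=4×0+1=1
Read c(5,4) = 10, c(5,5) = 1.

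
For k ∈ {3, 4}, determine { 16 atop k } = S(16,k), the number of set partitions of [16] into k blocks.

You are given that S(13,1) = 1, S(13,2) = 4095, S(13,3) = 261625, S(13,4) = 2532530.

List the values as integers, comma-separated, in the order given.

7141686, 171798901

r14: T_14,1=1×1+0=1; T_14,2=2×4095+1=8191; T_14,3=3×261625+4095=788970; T_14,4=4×2532530+261625=10391745
r15: T_15,2=2×8191+1=16383; T_15,3=3×788970+8191=2375101; T_15,4=4×10391745+788970=42355950
r16: T_16,3=3×2375101+16383=7141686; T_16,4=4×42355950+2375101=171798901
Read S(16,3) = 7141686, S(16,4) = 171798901.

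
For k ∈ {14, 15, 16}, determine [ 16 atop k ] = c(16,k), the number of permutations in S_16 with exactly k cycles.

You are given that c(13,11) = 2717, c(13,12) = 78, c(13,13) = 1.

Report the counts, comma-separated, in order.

6580, 120, 1

i=14: T(14,12)=2717+13·78=3731 | T(14,13)=78+13·1=91 | T(14,14)=1+13·0=1
i=15: T(15,13)=3731+14·91=5005 | T(15,14)=91+14·1=105 | T(15,15)=1+14·0=1
i=16: T(16,14)=5005+15·105=6580 | T(16,15)=105+15·1=120 | T(16,16)=1+15·0=1
Read c(16,14) = 6580, c(16,15) = 120, c(16,16) = 1.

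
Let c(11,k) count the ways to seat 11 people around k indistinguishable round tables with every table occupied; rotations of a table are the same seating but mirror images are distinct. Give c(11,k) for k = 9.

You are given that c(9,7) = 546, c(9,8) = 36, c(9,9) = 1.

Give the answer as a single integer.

1320

row 10: T[10][8]=9·36+546=870  T[10][9]=9·1+36=45
row 11: T[11][9]=10·45+870=1320
Read c(11,9) = 1320.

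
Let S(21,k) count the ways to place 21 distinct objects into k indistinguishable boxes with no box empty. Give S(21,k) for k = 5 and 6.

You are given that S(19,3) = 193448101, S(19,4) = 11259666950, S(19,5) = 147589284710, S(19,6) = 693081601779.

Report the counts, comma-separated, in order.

row 20: T[20][4]=4·11259666950+193448101=45232115901  T[20][5]=5·147589284710+11259666950=749206090500  T[20][6]=6·693081601779+147589284710=4306078895384
row 21: T[21][5]=5·749206090500+45232115901=3791262568401  T[21][6]=6·4306078895384+749206090500=26585679462804
Read S(21,5) = 3791262568401, S(21,6) = 26585679462804.

3791262568401, 26585679462804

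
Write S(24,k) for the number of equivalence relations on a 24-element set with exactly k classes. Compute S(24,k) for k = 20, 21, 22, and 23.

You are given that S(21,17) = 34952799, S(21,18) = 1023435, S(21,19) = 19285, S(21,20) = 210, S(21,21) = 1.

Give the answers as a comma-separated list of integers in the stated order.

r22: T_22,18=18×1023435+34952799=53374629; T_22,19=19×19285+1023435=1389850; T_22,20=20×210+19285=23485; T_22,21=21×1+210=231; T_22,22=22×0+1=1
r23: T_23,19=19×1389850+53374629=79781779; T_23,20=20×23485+1389850=1859550; T_23,21=21×231+23485=28336; T_23,22=22×1+231=253; T_23,23=23×0+1=1
r24: T_24,20=20×1859550+79781779=116972779; T_24,21=21×28336+1859550=2454606; T_24,22=22×253+28336=33902; T_24,23=23×1+253=276
Read S(24,20) = 116972779, S(24,21) = 2454606, S(24,22) = 33902, S(24,23) = 276.

116972779, 2454606, 33902, 276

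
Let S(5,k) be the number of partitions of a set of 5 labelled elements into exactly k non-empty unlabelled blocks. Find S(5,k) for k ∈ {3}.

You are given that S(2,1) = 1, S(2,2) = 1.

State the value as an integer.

25

[3] T[3,1]:1*1+0=1 · T[3,2]:2*1+1=3 · T[3,3]:3*0+1=1
[4] T[4,2]:2*3+1=7 · T[4,3]:3*1+3=6
[5] T[5,3]:3*6+7=25
Read S(5,3) = 25.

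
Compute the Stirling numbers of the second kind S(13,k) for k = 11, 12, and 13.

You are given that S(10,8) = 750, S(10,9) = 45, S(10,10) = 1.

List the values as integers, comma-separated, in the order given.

2431, 78, 1

[11] T[11,9]:9*45+750=1155 · T[11,10]:10*1+45=55 · T[11,11]:11*0+1=1
[12] T[12,10]:10*55+1155=1705 · T[12,11]:11*1+55=66 · T[12,12]:12*0+1=1
[13] T[13,11]:11*66+1705=2431 · T[13,12]:12*1+66=78 · T[13,13]:13*0+1=1
Read S(13,11) = 2431, S(13,12) = 78, S(13,13) = 1.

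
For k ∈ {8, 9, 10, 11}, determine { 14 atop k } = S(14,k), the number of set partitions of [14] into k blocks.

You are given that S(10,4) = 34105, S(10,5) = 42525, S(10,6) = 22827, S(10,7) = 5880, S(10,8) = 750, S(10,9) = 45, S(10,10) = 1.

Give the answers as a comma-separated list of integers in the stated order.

i=11: T(11,5)=34105+5·42525=246730 | T(11,6)=42525+6·22827=179487 | T(11,7)=22827+7·5880=63987 | T(11,8)=5880+8·750=11880 | T(11,9)=750+9·45=1155 | T(11,10)=45+10·1=55 | T(11,11)=1+11·0=1
i=12: T(12,6)=246730+6·179487=1323652 | T(12,7)=179487+7·63987=627396 | T(12,8)=63987+8·11880=159027 | T(12,9)=11880+9·1155=22275 | T(12,10)=1155+10·55=1705 | T(12,11)=55+11·1=66
i=13: T(13,7)=1323652+7·627396=5715424 | T(13,8)=627396+8·159027=1899612 | T(13,9)=159027+9·22275=359502 | T(13,10)=22275+10·1705=39325 | T(13,11)=1705+11·66=2431
i=14: T(14,8)=5715424+8·1899612=20912320 | T(14,9)=1899612+9·359502=5135130 | T(14,10)=359502+10·39325=752752 | T(14,11)=39325+11·2431=66066
Read S(14,8) = 20912320, S(14,9) = 5135130, S(14,10) = 752752, S(14,11) = 66066.

20912320, 5135130, 752752, 66066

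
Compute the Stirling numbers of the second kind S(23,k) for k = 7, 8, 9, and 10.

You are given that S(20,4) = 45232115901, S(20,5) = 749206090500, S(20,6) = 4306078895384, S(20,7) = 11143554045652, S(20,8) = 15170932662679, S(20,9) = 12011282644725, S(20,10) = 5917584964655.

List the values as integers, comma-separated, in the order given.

4382641999117305, 9741955019900400, 12320068811796900, 9593401297313460

i=21: T(21,5)=45232115901+5·749206090500=3791262568401 | T(21,6)=749206090500+6·4306078895384=26585679462804 | T(21,7)=4306078895384+7·11143554045652=82310957214948 | T(21,8)=11143554045652+8·15170932662679=132511015347084 | T(21,9)=15170932662679+9·12011282644725=123272476465204 | T(21,10)=12011282644725+10·5917584964655=71187132291275
i=22: T(22,6)=3791262568401+6·26585679462804=163305339345225 | T(22,7)=26585679462804+7·82310957214948=602762379967440 | T(22,8)=82310957214948+8·132511015347084=1142399079991620 | T(22,9)=132511015347084+9·123272476465204=1241963303533920 | T(22,10)=123272476465204+10·71187132291275=835143799377954
i=23: T(23,7)=163305339345225+7·602762379967440=4382641999117305 | T(23,8)=602762379967440+8·1142399079991620=9741955019900400 | T(23,9)=1142399079991620+9·1241963303533920=12320068811796900 | T(23,10)=1241963303533920+10·835143799377954=9593401297313460
Read S(23,7) = 4382641999117305, S(23,8) = 9741955019900400, S(23,9) = 12320068811796900, S(23,10) = 9593401297313460.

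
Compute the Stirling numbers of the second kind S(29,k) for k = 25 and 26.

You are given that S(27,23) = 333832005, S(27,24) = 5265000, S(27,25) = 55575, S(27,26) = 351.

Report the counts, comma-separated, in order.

626551380, 8336601

row 28: T[28][24]=24·5265000+333832005=460192005  T[28][25]=25·55575+5265000=6654375  T[28][26]=26·351+55575=64701
row 29: T[29][25]=25·6654375+460192005=626551380  T[29][26]=26·64701+6654375=8336601
Read S(29,25) = 626551380, S(29,26) = 8336601.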